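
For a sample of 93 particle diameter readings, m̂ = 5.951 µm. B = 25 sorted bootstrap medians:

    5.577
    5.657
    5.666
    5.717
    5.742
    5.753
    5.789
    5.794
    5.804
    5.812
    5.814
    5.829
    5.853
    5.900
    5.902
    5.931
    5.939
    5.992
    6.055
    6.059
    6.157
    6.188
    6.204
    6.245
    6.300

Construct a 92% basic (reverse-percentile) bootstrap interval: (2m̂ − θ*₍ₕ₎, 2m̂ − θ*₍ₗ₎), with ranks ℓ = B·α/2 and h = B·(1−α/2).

(5.657, 6.325)

Percentile endpoints at ranks 1 and 24: θ*₍1₎ = 5.577, θ*₍24₎ = 6.245.
Basic interval reflects these around m̂:
  lower = 2 × 5.951 − 6.245 = 5.657
  upper = 2 × 5.951 − 5.577 = 6.325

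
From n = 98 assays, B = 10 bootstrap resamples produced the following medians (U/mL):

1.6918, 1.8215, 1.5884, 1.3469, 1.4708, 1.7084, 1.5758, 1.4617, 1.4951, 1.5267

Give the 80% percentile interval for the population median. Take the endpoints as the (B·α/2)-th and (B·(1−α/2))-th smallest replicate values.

(1.3469, 1.7084)

Sorted replicates: 1.3469, 1.4617, 1.4708, 1.4951, 1.5267, 1.5758, 1.5884, 1.6918, 1.7084, 1.8215
α = 0.20; lower rank = 10 × 0.100 = 1; upper rank = 10 × 0.900 = 9.
The 1st smallest replicate is 1.3469; the 9th is 1.7084.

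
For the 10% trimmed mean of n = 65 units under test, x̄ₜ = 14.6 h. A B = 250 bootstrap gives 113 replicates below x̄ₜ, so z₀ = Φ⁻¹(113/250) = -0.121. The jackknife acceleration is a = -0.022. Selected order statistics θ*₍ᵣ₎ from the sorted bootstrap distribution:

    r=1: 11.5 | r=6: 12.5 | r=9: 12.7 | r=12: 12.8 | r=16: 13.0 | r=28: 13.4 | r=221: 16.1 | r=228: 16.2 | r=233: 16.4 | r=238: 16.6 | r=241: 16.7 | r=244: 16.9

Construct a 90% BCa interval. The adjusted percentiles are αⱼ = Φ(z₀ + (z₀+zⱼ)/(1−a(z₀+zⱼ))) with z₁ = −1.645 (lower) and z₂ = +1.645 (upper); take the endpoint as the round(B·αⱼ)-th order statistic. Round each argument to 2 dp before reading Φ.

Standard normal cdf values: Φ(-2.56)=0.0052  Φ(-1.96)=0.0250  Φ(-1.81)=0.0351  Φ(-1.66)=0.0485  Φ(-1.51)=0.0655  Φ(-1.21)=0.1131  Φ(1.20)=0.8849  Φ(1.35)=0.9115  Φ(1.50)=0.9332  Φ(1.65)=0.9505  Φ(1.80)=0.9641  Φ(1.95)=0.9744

(12.5, 16.2)

Lower: z₀ + z₁ = -0.121 + (-1.645) = -1.766; 1 − a(z₀+z₁) = 1 − (-0.022)(-1.766) = 0.9611; argument = -0.121 + (-1.766)/0.9611 = -1.9584 → -1.96.
α₁ = Φ(-1.96) = 0.0250; rank = round(250 × 0.0250) = 6; θ*₍6₎ = 12.5.
Upper: z₀ + z₂ = 1.524; 1 − a(z₀+z₂) = 1.0335; argument = 1.3536 → 1.35; α₂ = 0.9115; rank = 228; θ*₍228₎ = 16.2.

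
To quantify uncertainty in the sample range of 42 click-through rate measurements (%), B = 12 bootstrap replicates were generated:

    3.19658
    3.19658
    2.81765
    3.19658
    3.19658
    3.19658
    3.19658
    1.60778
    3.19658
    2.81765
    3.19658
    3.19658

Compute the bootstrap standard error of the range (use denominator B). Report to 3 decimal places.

SE* = 0.443

Bootstrap SE is the standard deviation of the 12 replicate ranges.
Mean of replicates: (3.19658 + 3.19658 + 2.81765 + 3.19658 + 3.19658 + 3.19658 + 3.19658 + 1.60778 + 3.19658 + 2.81765 + 3.19658 + 3.19658) / 12 = 36.012300 / 12 = 3.001025
Sum of squared deviations: (+0.195555)² + (+0.195555)² + (−0.183375)² + (+0.195555)² + (+0.195555)² + (+0.195555)² + (+0.195555)² + (−1.393245)² + (+0.195555)² + (−0.183375)² + (+0.195555)² + (+0.195555)² = 2.352560
Variance = 2.352560 / 12 = 0.196047
SE* = √0.196047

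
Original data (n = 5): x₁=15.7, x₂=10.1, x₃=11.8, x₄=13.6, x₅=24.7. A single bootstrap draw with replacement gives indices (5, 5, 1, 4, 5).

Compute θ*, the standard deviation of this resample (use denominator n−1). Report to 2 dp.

θ* = 5.55

Resample values: 24.7, 24.7, 15.7, 13.6, 24.7.
Mean = 20.6800; sum of squared deviations = 123.4080
s² = 123.4080 / 4 = 30.8520
s = √30.8520 = 5.55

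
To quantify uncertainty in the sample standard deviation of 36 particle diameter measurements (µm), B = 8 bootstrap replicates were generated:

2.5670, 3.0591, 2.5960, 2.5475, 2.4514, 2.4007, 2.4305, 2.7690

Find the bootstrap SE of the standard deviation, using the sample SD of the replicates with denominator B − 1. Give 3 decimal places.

Bootstrap SE is the standard deviation of the 8 replicate standard deviations.
Mean of replicates: (2.5670 + 3.0591 + 2.5960 + 2.5475 + 2.4514 + 2.4007 + 2.4305 + 2.7690) / 8 = 20.82120 / 8 = 2.60265
Sum of squared deviations: (−0.03565)² + (+0.45645)² + (−0.00665)² + (−0.05515)² + (−0.15125)² + (−0.20195)² + (−0.17215)² + (+0.16635)² = 0.33367
Variance = 0.33367 / 7 = 0.04767
SE* = √0.04767

SE* = 0.218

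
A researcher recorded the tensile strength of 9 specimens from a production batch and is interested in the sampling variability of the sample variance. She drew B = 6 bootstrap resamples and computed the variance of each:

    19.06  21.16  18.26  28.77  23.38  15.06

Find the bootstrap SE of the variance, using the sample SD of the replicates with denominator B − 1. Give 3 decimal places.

SE* = 4.746

Bootstrap SE is the standard deviation of the 6 replicate variances.
Mean of replicates: (19.06 + 21.16 + 18.26 + 28.77 + 23.38 + 15.06) / 6 = 125.6900 / 6 = 20.9483
Sum of squared deviations: (−1.8883)² + (+0.2117)² + (−2.6883)² + (+7.8217)² + (+2.4317)² + (−5.8883)² = 112.6017
Variance = 112.6017 / 5 = 22.5203
SE* = √22.5203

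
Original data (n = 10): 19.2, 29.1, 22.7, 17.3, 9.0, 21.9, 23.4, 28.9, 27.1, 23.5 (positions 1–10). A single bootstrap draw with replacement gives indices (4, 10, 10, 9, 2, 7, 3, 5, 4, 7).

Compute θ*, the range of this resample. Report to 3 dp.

Resample values: 17.3, 23.5, 23.5, 27.1, 29.1, 23.4, 22.7, 9.0, 17.3, 23.4.
Range = 29.1 − 9.0 = 20.100

θ* = 20.100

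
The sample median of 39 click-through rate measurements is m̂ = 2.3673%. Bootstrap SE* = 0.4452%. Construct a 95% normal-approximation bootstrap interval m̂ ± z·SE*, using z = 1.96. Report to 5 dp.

(1.49471, 3.23989)

Margin = 1.96 × 0.4452 = 0.872592
Interval: 2.3673 ± 0.872592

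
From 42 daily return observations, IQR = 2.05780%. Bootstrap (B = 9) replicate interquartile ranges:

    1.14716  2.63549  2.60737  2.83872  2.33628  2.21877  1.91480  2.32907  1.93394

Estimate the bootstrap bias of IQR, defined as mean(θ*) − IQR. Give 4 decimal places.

bias = +0.1602

mean(θ*) = (1.14716 + 2.63549 + 2.60737 + 2.83872 + 2.33628 + 2.21877 + 1.91480 + 2.32907 + 1.93394) / 9 = 2.21796
bias = 2.21796 − 2.05780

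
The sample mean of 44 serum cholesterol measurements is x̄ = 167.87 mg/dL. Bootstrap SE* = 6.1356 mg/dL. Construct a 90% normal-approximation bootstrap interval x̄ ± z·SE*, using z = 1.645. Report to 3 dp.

Margin = 1.645 × 6.1356 = 10.0931
Interval: 167.87 ± 10.0931

(157.777, 177.963)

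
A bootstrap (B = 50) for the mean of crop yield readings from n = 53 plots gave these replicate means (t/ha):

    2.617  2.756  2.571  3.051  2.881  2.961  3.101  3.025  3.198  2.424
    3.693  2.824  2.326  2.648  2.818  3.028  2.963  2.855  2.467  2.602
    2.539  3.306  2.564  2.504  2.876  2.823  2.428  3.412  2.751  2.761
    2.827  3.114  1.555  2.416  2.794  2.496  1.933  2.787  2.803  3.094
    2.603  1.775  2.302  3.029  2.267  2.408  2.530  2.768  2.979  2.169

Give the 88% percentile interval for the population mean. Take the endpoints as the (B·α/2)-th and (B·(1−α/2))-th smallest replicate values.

(1.933, 3.198)

Sorted replicates: 1.555, 1.775, 1.933, 2.169, 2.267, 2.302, 2.326, 2.408, 2.416, 2.424, 2.428, 2.467, 2.496, 2.504, 2.530, 2.539, 2.564, 2.571, 2.602, 2.603, 2.617, 2.648, 2.751, 2.756, 2.761, 2.768, 2.787, 2.794, 2.803, 2.818, 2.823, 2.824, 2.827, 2.855, 2.876, 2.881, 2.961, 2.963, 2.979, 3.025, 3.028, 3.029, 3.051, 3.094, 3.101, 3.114, 3.198, 3.306, 3.412, 3.693
α = 0.12; lower rank = 50 × 0.060 = 3; upper rank = 50 × 0.940 = 47.
The 3rd smallest replicate is 1.933; the 47th is 3.198.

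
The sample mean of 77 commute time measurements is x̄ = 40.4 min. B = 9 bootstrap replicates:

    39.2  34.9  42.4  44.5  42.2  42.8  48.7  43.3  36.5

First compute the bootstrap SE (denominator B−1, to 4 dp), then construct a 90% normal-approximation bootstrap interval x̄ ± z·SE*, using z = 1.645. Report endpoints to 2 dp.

Mean of replicates = 41.6111; sum of squared deviations = 140.8089; SE* = √(140.8089/8) = 4.1954
Margin = 1.645 × 4.1954 = 6.901
Interval: 40.4 ± 6.901

(33.50, 47.30)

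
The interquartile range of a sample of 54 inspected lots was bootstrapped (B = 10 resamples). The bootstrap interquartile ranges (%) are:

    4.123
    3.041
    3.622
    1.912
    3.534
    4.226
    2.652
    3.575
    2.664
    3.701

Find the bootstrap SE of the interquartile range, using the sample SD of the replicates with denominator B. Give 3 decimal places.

SE* = 0.689

Bootstrap SE is the standard deviation of the 10 replicate interquartile ranges.
Mean of replicates: (4.123 + 3.041 + 3.622 + 1.912 + 3.534 + 4.226 + 2.652 + 3.575 + 2.664 + 3.701) / 10 = 33.0500 / 10 = 3.3050
Sum of squared deviations: (+0.8180)² + (−0.2640)² + (+0.3170)² + (−1.3930)² + (+0.2290)² + (+0.9210)² + (−0.6530)² + (+0.2700)² + (−0.6410)² + (+0.3960)² = 4.7474
Variance = 4.7474 / 10 = 0.4747
SE* = √0.4747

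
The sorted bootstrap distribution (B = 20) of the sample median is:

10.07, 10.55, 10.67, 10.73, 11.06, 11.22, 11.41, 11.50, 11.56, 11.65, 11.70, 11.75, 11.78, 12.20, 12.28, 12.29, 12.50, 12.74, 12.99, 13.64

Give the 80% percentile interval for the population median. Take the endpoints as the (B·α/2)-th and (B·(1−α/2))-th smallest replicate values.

(10.55, 12.74)

α = 0.20; lower rank = 20 × 0.100 = 2; upper rank = 20 × 0.900 = 18.
The 2nd smallest replicate is 10.55; the 18th is 12.74.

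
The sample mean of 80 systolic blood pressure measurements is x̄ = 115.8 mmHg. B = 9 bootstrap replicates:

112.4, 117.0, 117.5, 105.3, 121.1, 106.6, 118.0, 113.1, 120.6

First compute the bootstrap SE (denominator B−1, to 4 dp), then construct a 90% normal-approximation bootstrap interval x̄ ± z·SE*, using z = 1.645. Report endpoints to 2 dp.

Mean of replicates = 114.6222; sum of squared deviations = 261.5556; SE* = √(261.5556/8) = 5.7179
Margin = 1.645 × 5.7179 = 9.406
Interval: 115.8 ± 9.406

(106.39, 125.21)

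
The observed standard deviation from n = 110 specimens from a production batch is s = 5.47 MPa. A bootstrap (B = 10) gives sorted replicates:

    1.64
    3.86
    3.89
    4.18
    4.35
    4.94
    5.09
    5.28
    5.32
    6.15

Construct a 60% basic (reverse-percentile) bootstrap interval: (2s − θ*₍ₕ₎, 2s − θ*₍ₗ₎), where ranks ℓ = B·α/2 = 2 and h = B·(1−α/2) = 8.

Percentile endpoints at ranks 2 and 8: θ*₍2₎ = 3.86, θ*₍8₎ = 5.28.
Basic interval reflects these around s:
  lower = 2 × 5.47 − 5.28 = 5.66
  upper = 2 × 5.47 − 3.86 = 7.08

(5.66, 7.08)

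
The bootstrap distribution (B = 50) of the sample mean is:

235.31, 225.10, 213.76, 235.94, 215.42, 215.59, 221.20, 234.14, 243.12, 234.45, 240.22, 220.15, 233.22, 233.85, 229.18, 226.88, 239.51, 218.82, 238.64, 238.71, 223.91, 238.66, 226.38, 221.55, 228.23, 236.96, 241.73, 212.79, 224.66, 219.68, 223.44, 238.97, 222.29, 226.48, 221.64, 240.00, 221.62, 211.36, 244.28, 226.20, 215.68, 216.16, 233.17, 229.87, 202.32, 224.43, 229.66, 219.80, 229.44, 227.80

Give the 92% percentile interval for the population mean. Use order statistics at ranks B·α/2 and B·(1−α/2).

(211.36, 241.73)

Sorted replicates: 202.32, 211.36, 212.79, 213.76, 215.42, 215.59, 215.68, 216.16, 218.82, 219.68, 219.80, 220.15, 221.20, 221.55, 221.62, 221.64, 222.29, 223.44, 223.91, 224.43, 224.66, 225.10, 226.20, 226.38, 226.48, 226.88, 227.80, 228.23, 229.18, 229.44, 229.66, 229.87, 233.17, 233.22, 233.85, 234.14, 234.45, 235.31, 235.94, 236.96, 238.64, 238.66, 238.71, 238.97, 239.51, 240.00, 240.22, 241.73, 243.12, 244.28
α = 0.08; lower rank = 50 × 0.040 = 2; upper rank = 50 × 0.960 = 48.
The 2nd smallest replicate is 211.36; the 48th is 241.73.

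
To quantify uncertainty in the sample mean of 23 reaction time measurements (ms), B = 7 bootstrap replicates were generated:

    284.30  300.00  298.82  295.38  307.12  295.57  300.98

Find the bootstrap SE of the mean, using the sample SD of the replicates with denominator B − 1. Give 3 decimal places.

SE* = 7.013

Bootstrap SE is the standard deviation of the 7 replicate means.
Mean of replicates: (284.30 + 300.00 + 298.82 + 295.38 + 307.12 + 295.57 + 300.98) / 7 = 2082.1700 / 7 = 297.4529
Sum of squared deviations: (−13.1529)² + (+2.5471)² + (+1.3671)² + (−2.0729)² + (+9.6671)² + (−1.8829)² + (+3.5271)² = 295.0909
Variance = 295.0909 / 6 = 49.1818
SE* = √49.1818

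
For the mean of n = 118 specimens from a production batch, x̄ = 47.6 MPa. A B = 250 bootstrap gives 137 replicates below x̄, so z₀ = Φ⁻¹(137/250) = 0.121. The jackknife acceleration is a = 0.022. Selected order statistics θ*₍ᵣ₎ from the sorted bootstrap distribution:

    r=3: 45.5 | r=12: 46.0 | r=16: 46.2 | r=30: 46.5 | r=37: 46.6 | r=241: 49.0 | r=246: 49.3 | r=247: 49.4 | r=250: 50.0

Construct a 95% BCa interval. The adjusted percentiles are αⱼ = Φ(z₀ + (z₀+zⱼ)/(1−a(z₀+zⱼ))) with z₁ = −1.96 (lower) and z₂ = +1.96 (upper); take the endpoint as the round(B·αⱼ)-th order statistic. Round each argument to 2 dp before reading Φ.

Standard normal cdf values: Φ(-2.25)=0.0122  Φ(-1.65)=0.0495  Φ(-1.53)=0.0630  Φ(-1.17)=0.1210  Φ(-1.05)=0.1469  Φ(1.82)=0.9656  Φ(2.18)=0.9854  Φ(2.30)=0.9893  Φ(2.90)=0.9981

Lower: z₀ + z₁ = 0.121 + (-1.960) = -1.839; 1 − a(z₀+z₁) = 1 − (0.022)(-1.839) = 1.0405; argument = 0.121 + (-1.839)/1.0405 = -1.6465 → -1.65.
α₁ = Φ(-1.65) = 0.0495; rank = round(250 × 0.0495) = 12; θ*₍12₎ = 46.0.
Upper: z₀ + z₂ = 2.081; 1 − a(z₀+z₂) = 0.9542; argument = 2.3018 → 2.30; α₂ = 0.9893; rank = 247; θ*₍247₎ = 49.4.

(46.0, 49.4)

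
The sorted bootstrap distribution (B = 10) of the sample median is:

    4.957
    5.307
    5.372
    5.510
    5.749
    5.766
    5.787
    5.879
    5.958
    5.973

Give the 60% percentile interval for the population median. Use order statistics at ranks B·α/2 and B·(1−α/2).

(5.307, 5.879)

α = 0.40; lower rank = 10 × 0.200 = 2; upper rank = 10 × 0.800 = 8.
The 2nd smallest replicate is 5.307; the 8th is 5.879.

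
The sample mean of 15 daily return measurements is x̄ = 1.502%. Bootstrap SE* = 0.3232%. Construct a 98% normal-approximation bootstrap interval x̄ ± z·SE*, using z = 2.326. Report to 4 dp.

(0.7502, 2.2538)

Margin = 2.326 × 0.3232 = 0.75176
Interval: 1.502 ± 0.75176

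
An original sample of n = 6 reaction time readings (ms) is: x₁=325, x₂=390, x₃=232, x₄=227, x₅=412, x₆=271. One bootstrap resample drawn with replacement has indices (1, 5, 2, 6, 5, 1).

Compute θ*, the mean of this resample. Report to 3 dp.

θ* = 355.833

Resample values: 325, 412, 390, 271, 412, 325.
Mean = (325 + 412 + 390 + 271 + 412 + 325) / 6 = 2135.0 / 6 = 355.833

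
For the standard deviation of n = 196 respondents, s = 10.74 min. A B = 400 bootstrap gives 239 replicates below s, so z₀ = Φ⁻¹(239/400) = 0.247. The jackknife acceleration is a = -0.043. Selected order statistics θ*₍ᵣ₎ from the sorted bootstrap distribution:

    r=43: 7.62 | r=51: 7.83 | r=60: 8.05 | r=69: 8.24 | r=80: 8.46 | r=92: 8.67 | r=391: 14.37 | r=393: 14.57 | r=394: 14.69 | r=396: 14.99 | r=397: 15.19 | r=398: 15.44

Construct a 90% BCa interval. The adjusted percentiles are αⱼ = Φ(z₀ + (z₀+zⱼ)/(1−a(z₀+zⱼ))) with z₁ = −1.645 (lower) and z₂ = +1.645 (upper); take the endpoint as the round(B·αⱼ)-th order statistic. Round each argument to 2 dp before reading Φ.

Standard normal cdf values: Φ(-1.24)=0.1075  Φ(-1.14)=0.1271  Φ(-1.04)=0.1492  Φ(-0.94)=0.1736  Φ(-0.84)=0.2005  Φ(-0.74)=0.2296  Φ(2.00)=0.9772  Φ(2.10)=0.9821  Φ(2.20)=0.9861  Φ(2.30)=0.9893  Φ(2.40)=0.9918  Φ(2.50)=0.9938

Lower: z₀ + z₁ = 0.247 + (-1.645) = -1.398; 1 − a(z₀+z₁) = 1 − (-0.043)(-1.398) = 0.9399; argument = 0.247 + (-1.398)/0.9399 = -1.2404 → -1.24.
α₁ = Φ(-1.24) = 0.1075; rank = round(400 × 0.1075) = 43; θ*₍43₎ = 7.62.
Upper: z₀ + z₂ = 1.892; 1 − a(z₀+z₂) = 1.0814; argument = 1.9967 → 2.00; α₂ = 0.9772; rank = 391; θ*₍391₎ = 14.37.

(7.62, 14.37)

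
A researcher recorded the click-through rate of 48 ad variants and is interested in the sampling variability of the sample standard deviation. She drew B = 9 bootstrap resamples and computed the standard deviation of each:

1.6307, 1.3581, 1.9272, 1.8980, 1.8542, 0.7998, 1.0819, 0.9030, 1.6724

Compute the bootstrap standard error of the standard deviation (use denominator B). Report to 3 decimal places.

SE* = 0.414

Bootstrap SE is the standard deviation of the 9 replicate standard deviations.
Mean of replicates: (1.6307 + 1.3581 + 1.9272 + 1.8980 + 1.8542 + 0.7998 + 1.0819 + 0.9030 + 1.6724) / 9 = 13.12530 / 9 = 1.45837
Sum of squared deviations: (+0.17233)² + (−0.10027)² + (+0.46883)² + (+0.43963)² + (+0.39583)² + (−0.65857)² + (−0.37647)² + (−0.55537)² + (+0.21403)² = 1.53920
Variance = 1.53920 / 9 = 0.17102
SE* = √0.17102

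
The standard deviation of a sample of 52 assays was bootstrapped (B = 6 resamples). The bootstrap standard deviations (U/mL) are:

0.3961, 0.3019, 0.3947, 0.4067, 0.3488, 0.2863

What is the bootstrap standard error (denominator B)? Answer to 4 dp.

Bootstrap SE is the standard deviation of the 6 replicate standard deviations.
Mean of replicates: (0.3961 + 0.3019 + 0.3947 + 0.4067 + 0.3488 + 0.2863) / 6 = 2.134500 / 6 = 0.355750
Sum of squared deviations: (+0.040350)² + (−0.053850)² + (+0.038950)² + (+0.050950)² + (−0.006950)² + (−0.069450)² = 0.013513
Variance = 0.013513 / 6 = 0.002252
SE* = √0.002252

SE* = 0.0475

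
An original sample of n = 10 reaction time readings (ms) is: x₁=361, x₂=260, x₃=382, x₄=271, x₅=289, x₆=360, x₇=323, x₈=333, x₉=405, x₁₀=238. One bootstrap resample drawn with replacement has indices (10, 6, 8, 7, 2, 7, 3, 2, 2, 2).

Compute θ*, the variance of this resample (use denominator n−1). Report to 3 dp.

θ* = 2523.878

Resample values: 238, 360, 333, 323, 260, 323, 382, 260, 260, 260.
Mean = 299.9000; sum of squared deviations = 22714.9000
s² = 22714.9000 / 9 = 2523.8778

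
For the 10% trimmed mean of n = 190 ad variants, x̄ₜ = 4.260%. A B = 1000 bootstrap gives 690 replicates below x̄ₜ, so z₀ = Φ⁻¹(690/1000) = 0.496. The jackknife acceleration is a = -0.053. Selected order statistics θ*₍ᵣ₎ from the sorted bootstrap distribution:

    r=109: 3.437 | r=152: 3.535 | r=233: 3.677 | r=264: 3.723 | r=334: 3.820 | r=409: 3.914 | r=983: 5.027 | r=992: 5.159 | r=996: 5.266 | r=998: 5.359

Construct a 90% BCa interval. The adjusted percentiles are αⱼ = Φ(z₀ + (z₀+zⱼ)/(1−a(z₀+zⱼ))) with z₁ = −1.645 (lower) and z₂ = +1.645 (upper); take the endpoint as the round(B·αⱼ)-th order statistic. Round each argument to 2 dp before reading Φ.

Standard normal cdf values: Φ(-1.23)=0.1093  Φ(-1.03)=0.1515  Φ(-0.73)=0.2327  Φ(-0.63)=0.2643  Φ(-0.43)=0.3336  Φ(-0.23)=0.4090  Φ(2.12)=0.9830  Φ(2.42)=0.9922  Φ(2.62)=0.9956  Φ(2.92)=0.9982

Lower: z₀ + z₁ = 0.496 + (-1.645) = -1.149; 1 − a(z₀+z₁) = 1 − (-0.053)(-1.149) = 0.9391; argument = 0.496 + (-1.149)/0.9391 = -0.7275 → -0.73.
α₁ = Φ(-0.73) = 0.2327; rank = round(1000 × 0.2327) = 233; θ*₍233₎ = 3.677.
Upper: z₀ + z₂ = 2.141; 1 − a(z₀+z₂) = 1.1135; argument = 2.4188 → 2.42; α₂ = 0.9922; rank = 992; θ*₍992₎ = 5.159.

(3.677, 5.159)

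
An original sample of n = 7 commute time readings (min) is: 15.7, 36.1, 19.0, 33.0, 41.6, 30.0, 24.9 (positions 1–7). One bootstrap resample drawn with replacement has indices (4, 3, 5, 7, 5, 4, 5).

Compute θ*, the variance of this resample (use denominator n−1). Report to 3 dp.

θ* = 80.256

Resample values: 33.0, 19.0, 41.6, 24.9, 41.6, 33.0, 41.6.
Mean = 33.5286; sum of squared deviations = 481.5343
s² = 481.5343 / 6 = 80.2557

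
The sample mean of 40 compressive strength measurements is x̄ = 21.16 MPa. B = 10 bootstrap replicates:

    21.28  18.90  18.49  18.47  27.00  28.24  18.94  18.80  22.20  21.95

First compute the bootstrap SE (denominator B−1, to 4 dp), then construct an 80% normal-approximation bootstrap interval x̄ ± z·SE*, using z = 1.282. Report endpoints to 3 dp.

(16.573, 25.747)

Mean of replicates = 21.4270; sum of squared deviations = 115.2098; SE* = √(115.2098/9) = 3.5779
Margin = 1.282 × 3.5779 = 4.5869
Interval: 21.16 ± 4.5869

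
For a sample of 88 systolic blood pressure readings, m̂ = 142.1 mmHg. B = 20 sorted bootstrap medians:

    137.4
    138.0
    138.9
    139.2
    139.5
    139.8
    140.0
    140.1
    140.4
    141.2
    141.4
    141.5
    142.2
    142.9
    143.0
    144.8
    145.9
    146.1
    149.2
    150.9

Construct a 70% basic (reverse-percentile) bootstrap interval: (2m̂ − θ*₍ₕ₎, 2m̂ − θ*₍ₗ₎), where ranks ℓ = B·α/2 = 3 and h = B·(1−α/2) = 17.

Percentile endpoints at ranks 3 and 17: θ*₍3₎ = 138.9, θ*₍17₎ = 145.9.
Basic interval reflects these around m̂:
  lower = 2 × 142.1 − 145.9 = 138.3
  upper = 2 × 142.1 − 138.9 = 145.3

(138.3, 145.3)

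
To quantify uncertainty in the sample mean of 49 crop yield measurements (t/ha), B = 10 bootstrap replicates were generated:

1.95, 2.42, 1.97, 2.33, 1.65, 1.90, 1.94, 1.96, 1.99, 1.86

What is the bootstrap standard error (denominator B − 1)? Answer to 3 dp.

SE* = 0.223

Bootstrap SE is the standard deviation of the 10 replicate means.
Mean of replicates: (1.95 + 2.42 + 1.97 + 2.33 + 1.65 + 1.90 + 1.94 + 1.96 + 1.99 + 1.86) / 10 = 19.9700 / 10 = 1.9970
Sum of squared deviations: (−0.0470)² + (+0.4230)² + (−0.0270)² + (+0.3330)² + (−0.3470)² + (−0.0970)² + (−0.0570)² + (−0.0370)² + (−0.0070)² + (−0.1370)² = 0.4460
Variance = 0.4460 / 9 = 0.0496
SE* = √0.0496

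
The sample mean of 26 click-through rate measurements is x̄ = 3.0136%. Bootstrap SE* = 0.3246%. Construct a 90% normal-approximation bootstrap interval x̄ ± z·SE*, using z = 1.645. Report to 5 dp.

(2.47963, 3.54757)

Margin = 1.645 × 0.3246 = 0.533967
Interval: 3.0136 ± 0.533967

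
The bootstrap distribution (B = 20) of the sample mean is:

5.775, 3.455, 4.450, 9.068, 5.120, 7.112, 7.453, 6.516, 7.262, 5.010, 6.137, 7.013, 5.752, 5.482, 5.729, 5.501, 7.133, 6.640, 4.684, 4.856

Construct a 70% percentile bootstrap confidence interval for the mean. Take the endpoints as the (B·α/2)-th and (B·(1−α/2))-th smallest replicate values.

Sorted replicates: 3.455, 4.450, 4.684, 4.856, 5.010, 5.120, 5.482, 5.501, 5.729, 5.752, 5.775, 6.137, 6.516, 6.640, 7.013, 7.112, 7.133, 7.262, 7.453, 9.068
α = 0.30; lower rank = 20 × 0.150 = 3; upper rank = 20 × 0.850 = 17.
The 3rd smallest replicate is 4.684; the 17th is 7.133.

(4.684, 7.133)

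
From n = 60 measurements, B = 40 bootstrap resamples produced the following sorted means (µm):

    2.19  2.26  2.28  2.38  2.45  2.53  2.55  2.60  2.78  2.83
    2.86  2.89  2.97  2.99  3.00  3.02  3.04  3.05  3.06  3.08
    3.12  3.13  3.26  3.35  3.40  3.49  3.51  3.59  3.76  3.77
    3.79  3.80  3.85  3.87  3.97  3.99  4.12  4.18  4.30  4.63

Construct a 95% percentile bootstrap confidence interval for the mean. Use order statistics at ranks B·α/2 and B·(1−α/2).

(2.19, 4.30)

α = 0.05; lower rank = 40 × 0.025 = 1; upper rank = 40 × 0.975 = 39.
The 1st smallest replicate is 2.19; the 39th is 4.30.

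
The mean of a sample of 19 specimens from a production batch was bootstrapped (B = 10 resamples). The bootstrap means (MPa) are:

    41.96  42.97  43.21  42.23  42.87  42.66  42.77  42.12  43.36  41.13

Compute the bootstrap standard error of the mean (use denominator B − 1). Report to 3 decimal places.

Bootstrap SE is the standard deviation of the 10 replicate means.
Mean of replicates: (41.96 + 42.97 + 43.21 + 42.23 + 42.87 + 42.66 + 42.77 + 42.12 + 43.36 + 41.13) / 10 = 425.2800 / 10 = 42.5280
Sum of squared deviations: (−0.5680)² + (+0.4420)² + (+0.6820)² + (−0.2980)² + (+0.3420)² + (+0.1320)² + (+0.2420)² + (−0.4080)² + (+0.8320)² + (−1.3980)² = 4.0780
Variance = 4.0780 / 9 = 0.4531
SE* = √0.4531

SE* = 0.673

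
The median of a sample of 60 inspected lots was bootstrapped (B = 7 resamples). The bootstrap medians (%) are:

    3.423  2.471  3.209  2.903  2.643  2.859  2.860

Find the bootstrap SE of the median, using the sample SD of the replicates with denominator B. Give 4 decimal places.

Bootstrap SE is the standard deviation of the 7 replicate medians.
Mean of replicates: (3.423 + 2.471 + 3.209 + 2.903 + 2.643 + 2.859 + 2.860) / 7 = 20.36800 / 7 = 2.90971
Sum of squared deviations: (+0.51329)² + (−0.43871)² + (+0.29929)² + (−0.00671)² + (−0.26671)² + (−0.05071)² + (−0.04971)² = 0.62173
Variance = 0.62173 / 7 = 0.08882
SE* = √0.08882

SE* = 0.2980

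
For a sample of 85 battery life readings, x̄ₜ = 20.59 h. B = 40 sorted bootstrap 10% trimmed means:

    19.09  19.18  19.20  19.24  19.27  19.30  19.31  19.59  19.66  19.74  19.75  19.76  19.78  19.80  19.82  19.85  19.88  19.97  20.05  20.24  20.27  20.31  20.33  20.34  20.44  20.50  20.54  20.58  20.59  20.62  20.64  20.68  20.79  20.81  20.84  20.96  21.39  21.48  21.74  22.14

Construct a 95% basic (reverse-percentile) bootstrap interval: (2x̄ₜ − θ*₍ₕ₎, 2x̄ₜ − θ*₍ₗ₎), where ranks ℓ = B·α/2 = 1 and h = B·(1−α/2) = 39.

(19.44, 22.09)

Percentile endpoints at ranks 1 and 39: θ*₍1₎ = 19.09, θ*₍39₎ = 21.74.
Basic interval reflects these around x̄ₜ:
  lower = 2 × 20.59 − 21.74 = 19.44
  upper = 2 × 20.59 − 19.09 = 22.09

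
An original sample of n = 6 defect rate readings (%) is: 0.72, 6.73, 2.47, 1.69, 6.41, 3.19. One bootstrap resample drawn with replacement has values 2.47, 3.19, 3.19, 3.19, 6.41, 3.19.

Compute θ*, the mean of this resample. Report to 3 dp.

Mean = (2.47 + 3.19 + 3.19 + 3.19 + 6.41 + 3.19) / 6 = 21.640 / 6 = 3.607

θ* = 3.607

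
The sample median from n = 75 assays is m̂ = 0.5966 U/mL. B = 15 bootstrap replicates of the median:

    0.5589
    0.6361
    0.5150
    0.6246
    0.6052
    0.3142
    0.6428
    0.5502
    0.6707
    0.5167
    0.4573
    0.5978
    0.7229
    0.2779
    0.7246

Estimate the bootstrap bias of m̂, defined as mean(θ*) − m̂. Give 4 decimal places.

bias = −0.0356

mean(θ*) = (0.5589 + 0.6361 + 0.5150 + 0.6246 + 0.6052 + 0.3142 + 0.6428 + 0.5502 + 0.6707 + 0.5167 + 0.4573 + 0.5978 + 0.7229 + 0.2779 + 0.7246) / 15 = 0.56099
bias = 0.56099 − 0.5966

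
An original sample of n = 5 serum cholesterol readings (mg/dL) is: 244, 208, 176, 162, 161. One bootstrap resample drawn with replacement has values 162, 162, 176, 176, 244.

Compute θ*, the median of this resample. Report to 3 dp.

θ* = 176.000

Sorted: 162, 162, 176, 176, 244
Median = middle value = 176.000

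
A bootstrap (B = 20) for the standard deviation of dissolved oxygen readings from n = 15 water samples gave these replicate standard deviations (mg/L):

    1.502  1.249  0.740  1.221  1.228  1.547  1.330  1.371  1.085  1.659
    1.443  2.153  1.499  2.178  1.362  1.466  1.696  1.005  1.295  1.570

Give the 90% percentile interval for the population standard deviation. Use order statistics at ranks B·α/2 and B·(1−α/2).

(0.740, 2.153)

Sorted replicates: 0.740, 1.005, 1.085, 1.221, 1.228, 1.249, 1.295, 1.330, 1.362, 1.371, 1.443, 1.466, 1.499, 1.502, 1.547, 1.570, 1.659, 1.696, 2.153, 2.178
α = 0.10; lower rank = 20 × 0.050 = 1; upper rank = 20 × 0.950 = 19.
The 1st smallest replicate is 0.740; the 19th is 2.153.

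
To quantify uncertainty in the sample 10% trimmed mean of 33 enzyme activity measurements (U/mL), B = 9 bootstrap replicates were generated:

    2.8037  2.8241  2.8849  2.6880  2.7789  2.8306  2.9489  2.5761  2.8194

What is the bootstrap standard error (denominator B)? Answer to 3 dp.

SE* = 0.102

Bootstrap SE is the standard deviation of the 9 replicate 10% trimmed means.
Mean of replicates: (2.8037 + 2.8241 + 2.8849 + 2.6880 + 2.7789 + 2.8306 + 2.9489 + 2.5761 + 2.8194) / 9 = 25.15460 / 9 = 2.79496
Sum of squared deviations: (+0.00874)² + (+0.02914)² + (+0.08994)² + (−0.10696)² + (−0.01606)² + (+0.03564)² + (+0.15394)² + (−0.21886)² + (+0.02444)² = 0.09418
Variance = 0.09418 / 9 = 0.01046
SE* = √0.01046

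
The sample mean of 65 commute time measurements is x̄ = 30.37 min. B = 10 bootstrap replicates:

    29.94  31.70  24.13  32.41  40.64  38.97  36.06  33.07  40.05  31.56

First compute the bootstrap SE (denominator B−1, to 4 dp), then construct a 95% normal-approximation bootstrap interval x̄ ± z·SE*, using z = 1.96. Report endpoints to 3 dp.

Mean of replicates = 33.8530; sum of squared deviations = 237.9576; SE* = √(237.9576/9) = 5.1420
Margin = 1.96 × 5.1420 = 10.0783
Interval: 30.37 ± 10.0783

(20.292, 40.448)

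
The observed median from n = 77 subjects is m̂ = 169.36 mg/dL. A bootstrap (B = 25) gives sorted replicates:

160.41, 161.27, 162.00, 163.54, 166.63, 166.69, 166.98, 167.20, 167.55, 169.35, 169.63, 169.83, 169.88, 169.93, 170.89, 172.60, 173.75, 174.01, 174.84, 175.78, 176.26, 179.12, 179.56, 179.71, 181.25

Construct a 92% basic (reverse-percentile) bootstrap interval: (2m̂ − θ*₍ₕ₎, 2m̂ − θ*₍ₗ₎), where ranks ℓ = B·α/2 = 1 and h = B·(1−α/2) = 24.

Percentile endpoints at ranks 1 and 24: θ*₍1₎ = 160.41, θ*₍24₎ = 179.71.
Basic interval reflects these around m̂:
  lower = 2 × 169.36 − 179.71 = 159.01
  upper = 2 × 169.36 − 160.41 = 178.31

(159.01, 178.31)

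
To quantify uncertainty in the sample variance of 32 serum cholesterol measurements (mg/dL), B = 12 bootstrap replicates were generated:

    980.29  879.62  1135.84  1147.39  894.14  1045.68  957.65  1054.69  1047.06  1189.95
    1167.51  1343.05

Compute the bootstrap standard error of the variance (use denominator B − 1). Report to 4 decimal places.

SE* = 134.1538

Bootstrap SE is the standard deviation of the 12 replicate variances.
Mean of replicates: (980.29 + 879.62 + 1135.84 + 1147.39 + 894.14 + 1045.68 + 957.65 + 1054.69 + 1047.06 + 1189.95 + 1167.51 + 1343.05) / 12 = 12842.87000 / 12 = 1070.23917
Sum of squared deviations: (−89.94917)² + (−190.61917)² + (+65.60083)² + (+77.15083)² + (−176.09917)² + (−24.55917)² + (−112.58917)² + (−15.54917)² + (−23.17917)² + (+119.71083)² + (+97.27083)² + (+272.81083)² = 197969.72909
Variance = 197969.72909 / 11 = 17997.24810
SE* = √17997.24810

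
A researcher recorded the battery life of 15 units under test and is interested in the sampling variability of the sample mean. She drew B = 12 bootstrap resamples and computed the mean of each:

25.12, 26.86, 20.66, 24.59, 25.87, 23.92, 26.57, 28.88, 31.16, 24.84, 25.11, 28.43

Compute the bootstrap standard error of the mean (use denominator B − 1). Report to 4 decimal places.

SE* = 2.6909

Bootstrap SE is the standard deviation of the 12 replicate means.
Mean of replicates: (25.12 + 26.86 + 20.66 + 24.59 + 25.87 + 23.92 + 26.57 + 28.88 + 31.16 + 24.84 + 25.11 + 28.43) / 12 = 312.01000 / 12 = 26.00083
Sum of squared deviations: (−0.88083)² + (+0.85917)² + (−5.34083)² + (−1.41083)² + (−0.13083)² + (−2.08083)² + (+0.56917)² + (+2.87917)² + (+5.15917)² + (−1.16083)² + (−0.89083)² + (+2.42917)² = 79.64849
Variance = 79.64849 / 11 = 7.24077
SE* = √7.24077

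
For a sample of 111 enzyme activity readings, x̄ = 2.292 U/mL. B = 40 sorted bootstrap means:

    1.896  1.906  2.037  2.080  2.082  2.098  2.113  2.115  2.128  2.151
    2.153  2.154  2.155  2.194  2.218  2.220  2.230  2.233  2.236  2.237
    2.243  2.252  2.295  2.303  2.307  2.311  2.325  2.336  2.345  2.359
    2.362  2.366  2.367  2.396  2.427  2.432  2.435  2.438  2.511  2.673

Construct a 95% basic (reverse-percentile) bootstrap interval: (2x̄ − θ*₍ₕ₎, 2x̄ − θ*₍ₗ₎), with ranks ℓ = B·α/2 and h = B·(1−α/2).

(2.073, 2.688)

Percentile endpoints at ranks 1 and 39: θ*₍1₎ = 1.896, θ*₍39₎ = 2.511.
Basic interval reflects these around x̄:
  lower = 2 × 2.292 − 2.511 = 2.073
  upper = 2 × 2.292 − 1.896 = 2.688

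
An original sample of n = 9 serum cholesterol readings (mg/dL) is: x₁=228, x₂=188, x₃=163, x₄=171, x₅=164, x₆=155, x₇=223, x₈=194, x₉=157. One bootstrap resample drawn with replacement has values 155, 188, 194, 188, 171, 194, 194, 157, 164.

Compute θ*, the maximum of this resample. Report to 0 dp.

Maximum = 194

θ* = 194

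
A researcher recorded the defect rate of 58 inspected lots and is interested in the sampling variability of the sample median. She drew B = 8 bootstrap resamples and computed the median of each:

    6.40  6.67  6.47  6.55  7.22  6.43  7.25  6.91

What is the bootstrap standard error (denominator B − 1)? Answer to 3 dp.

Bootstrap SE is the standard deviation of the 8 replicate medians.
Mean of replicates: (6.40 + 6.67 + 6.47 + 6.55 + 7.22 + 6.43 + 7.25 + 6.91) / 8 = 53.9000 / 8 = 6.7375
Sum of squared deviations: (−0.3375)² + (−0.0675)² + (−0.2675)² + (−0.1875)² + (+0.4825)² + (−0.3075)² + (+0.5125)² + (+0.1725)² = 0.8449
Variance = 0.8449 / 7 = 0.1207
SE* = √0.1207

SE* = 0.347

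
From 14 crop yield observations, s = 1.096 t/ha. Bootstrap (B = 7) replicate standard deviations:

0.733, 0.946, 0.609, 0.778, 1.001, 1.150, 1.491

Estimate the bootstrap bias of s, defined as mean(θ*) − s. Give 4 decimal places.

bias = −0.1377

mean(θ*) = (0.733 + 0.946 + 0.609 + 0.778 + 1.001 + 1.150 + 1.491) / 7 = 0.95829
bias = 0.95829 − 1.096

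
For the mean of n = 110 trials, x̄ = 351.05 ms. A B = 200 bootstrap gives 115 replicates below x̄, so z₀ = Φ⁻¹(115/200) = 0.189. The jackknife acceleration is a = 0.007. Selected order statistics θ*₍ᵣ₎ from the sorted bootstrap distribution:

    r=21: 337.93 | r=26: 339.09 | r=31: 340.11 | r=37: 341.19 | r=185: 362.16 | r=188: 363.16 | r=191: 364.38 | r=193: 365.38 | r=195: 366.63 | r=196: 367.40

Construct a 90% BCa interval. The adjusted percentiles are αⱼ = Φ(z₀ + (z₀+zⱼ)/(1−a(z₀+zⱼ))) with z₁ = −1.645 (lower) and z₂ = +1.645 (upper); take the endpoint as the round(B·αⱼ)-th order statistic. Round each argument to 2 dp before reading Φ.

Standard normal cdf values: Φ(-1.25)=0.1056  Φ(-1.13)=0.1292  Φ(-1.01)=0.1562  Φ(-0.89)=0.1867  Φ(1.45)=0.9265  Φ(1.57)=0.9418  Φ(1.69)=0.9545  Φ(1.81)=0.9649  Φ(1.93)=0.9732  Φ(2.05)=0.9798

(337.93, 367.40)

Lower: z₀ + z₁ = 0.189 + (-1.645) = -1.456; 1 − a(z₀+z₁) = 1 − (0.007)(-1.456) = 1.0102; argument = 0.189 + (-1.456)/1.0102 = -1.2523 → -1.25.
α₁ = Φ(-1.25) = 0.1056; rank = round(200 × 0.1056) = 21; θ*₍21₎ = 337.93.
Upper: z₀ + z₂ = 1.834; 1 − a(z₀+z₂) = 0.9872; argument = 2.0469 → 2.05; α₂ = 0.9798; rank = 196; θ*₍196₎ = 367.40.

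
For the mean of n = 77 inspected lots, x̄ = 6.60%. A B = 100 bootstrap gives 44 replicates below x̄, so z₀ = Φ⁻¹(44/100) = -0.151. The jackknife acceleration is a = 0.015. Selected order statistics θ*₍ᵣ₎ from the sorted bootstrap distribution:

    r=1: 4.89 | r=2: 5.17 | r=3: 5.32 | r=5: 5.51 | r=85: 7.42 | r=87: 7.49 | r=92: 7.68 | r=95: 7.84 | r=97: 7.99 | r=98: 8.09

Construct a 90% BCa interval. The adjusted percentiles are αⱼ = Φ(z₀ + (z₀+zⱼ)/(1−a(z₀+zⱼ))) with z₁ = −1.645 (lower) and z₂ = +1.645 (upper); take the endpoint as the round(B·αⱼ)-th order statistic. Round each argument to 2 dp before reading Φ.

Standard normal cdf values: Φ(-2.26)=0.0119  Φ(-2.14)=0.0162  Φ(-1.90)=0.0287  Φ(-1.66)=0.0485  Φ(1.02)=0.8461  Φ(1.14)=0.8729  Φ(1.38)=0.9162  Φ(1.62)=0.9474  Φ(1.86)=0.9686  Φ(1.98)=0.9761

(5.32, 7.68)

Lower: z₀ + z₁ = -0.151 + (-1.645) = -1.796; 1 − a(z₀+z₁) = 1 − (0.015)(-1.796) = 1.0269; argument = -0.151 + (-1.796)/1.0269 = -1.8999 → -1.90.
α₁ = Φ(-1.90) = 0.0287; rank = round(100 × 0.0287) = 3; θ*₍3₎ = 5.32.
Upper: z₀ + z₂ = 1.494; 1 − a(z₀+z₂) = 0.9776; argument = 1.3772 → 1.38; α₂ = 0.9162; rank = 92; θ*₍92₎ = 7.68.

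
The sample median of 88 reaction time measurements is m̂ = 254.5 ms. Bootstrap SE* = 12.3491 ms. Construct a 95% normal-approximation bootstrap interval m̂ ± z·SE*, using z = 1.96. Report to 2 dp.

(230.30, 278.70)

Margin = 1.96 × 12.3491 = 24.204
Interval: 254.5 ± 24.204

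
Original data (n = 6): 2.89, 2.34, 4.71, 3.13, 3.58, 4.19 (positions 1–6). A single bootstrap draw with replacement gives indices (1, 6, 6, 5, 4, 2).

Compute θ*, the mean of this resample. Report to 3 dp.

Resample values: 2.89, 4.19, 4.19, 3.58, 3.13, 2.34.
Mean = (2.89 + 4.19 + 4.19 + 3.58 + 3.13 + 2.34) / 6 = 20.320 / 6 = 3.387

θ* = 3.387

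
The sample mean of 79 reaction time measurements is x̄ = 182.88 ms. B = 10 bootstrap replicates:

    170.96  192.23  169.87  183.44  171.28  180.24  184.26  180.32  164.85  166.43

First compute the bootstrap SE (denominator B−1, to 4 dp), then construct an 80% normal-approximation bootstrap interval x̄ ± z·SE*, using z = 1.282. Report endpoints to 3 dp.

(171.387, 194.373)

Mean of replicates = 176.3880; sum of squared deviations = 723.2930; SE* = √(723.2930/9) = 8.9647
Margin = 1.282 × 8.9647 = 11.4927
Interval: 182.88 ± 11.4927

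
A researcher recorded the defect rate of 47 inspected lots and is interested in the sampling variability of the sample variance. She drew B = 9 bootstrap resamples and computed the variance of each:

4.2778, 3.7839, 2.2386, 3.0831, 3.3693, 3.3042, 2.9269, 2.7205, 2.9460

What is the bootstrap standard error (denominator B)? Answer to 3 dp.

Bootstrap SE is the standard deviation of the 9 replicate variances.
Mean of replicates: (4.2778 + 3.7839 + 2.2386 + 3.0831 + 3.3693 + 3.3042 + 2.9269 + 2.7205 + 2.9460) / 9 = 28.65030 / 9 = 3.18337
Sum of squared deviations: (+1.09443)² + (+0.60053)² + (−0.94477)² + (−0.10027)² + (+0.18593)² + (+0.12083)² + (−0.25647)² + (−0.46287)² + (−0.23737)² = 2.84660
Variance = 2.84660 / 9 = 0.31629
SE* = √0.31629

SE* = 0.562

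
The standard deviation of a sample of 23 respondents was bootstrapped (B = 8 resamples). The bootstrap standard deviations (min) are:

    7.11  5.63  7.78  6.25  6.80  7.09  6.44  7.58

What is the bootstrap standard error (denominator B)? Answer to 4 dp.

Bootstrap SE is the standard deviation of the 8 replicate standard deviations.
Mean of replicates: (7.11 + 5.63 + 7.78 + 6.25 + 6.80 + 7.09 + 6.44 + 7.58) / 8 = 54.68000 / 8 = 6.83500
Sum of squared deviations: (+0.27500)² + (−1.20500)² + (+0.94500)² + (−0.58500)² + (−0.03500)² + (+0.25500)² + (−0.39500)² + (+0.74500)² = 3.54020
Variance = 3.54020 / 8 = 0.44253
SE* = √0.44253

SE* = 0.6652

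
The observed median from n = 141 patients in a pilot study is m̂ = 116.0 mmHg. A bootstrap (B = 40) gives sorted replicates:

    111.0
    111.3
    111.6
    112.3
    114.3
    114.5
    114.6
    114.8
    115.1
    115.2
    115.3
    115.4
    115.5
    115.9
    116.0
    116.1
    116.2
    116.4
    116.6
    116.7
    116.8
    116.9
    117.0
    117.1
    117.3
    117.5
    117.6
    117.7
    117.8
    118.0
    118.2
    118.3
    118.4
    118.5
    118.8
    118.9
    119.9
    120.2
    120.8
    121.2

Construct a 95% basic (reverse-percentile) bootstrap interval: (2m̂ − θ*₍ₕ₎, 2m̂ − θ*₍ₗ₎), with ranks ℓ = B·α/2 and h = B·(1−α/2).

Percentile endpoints at ranks 1 and 39: θ*₍1₎ = 111.0, θ*₍39₎ = 120.8.
Basic interval reflects these around m̂:
  lower = 2 × 116.0 − 120.8 = 111.2
  upper = 2 × 116.0 − 111.0 = 121.0

(111.2, 121.0)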